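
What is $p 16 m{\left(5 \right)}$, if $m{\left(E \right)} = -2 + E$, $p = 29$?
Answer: $1392$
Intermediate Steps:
$p 16 m{\left(5 \right)} = 29 \cdot 16 \left(-2 + 5\right) = 464 \cdot 3 = 1392$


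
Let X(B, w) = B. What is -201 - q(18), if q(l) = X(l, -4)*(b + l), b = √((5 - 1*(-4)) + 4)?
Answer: -525 - 18*√13 ≈ -589.90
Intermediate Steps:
b = √13 (b = √((5 + 4) + 4) = √(9 + 4) = √13 ≈ 3.6056)
q(l) = l*(l + √13) (q(l) = l*(√13 + l) = l*(l + √13))
-201 - q(18) = -201 - 18*(18 + √13) = -201 - (324 + 18*√13) = -201 + (-324 - 18*√13) = -525 - 18*√13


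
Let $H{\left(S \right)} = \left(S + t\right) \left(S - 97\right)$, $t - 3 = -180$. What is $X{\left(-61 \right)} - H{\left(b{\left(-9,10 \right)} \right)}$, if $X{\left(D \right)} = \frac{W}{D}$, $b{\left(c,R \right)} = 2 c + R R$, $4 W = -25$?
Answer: $- \frac{347675}{244} \approx -1424.9$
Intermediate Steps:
$W = - \frac{25}{4}$ ($W = \frac{1}{4} \left(-25\right) = - \frac{25}{4} \approx -6.25$)
$t = -177$ ($t = 3 - 180 = -177$)
$b{\left(c,R \right)} = R^{2} + 2 c$ ($b{\left(c,R \right)} = 2 c + R^{2} = R^{2} + 2 c$)
$X{\left(D \right)} = - \frac{25}{4 D}$
$H{\left(S \right)} = \left(-177 + S\right) \left(-97 + S\right)$ ($H{\left(S \right)} = \left(S - 177\right) \left(S - 97\right) = \left(-177 + S\right) \left(-97 + S\right)$)
$X{\left(-61 \right)} - H{\left(b{\left(-9,10 \right)} \right)} = - \frac{25}{4 \left(-61\right)} - \left(17169 + \left(10^{2} + 2 \left(-9\right)\right)^{2} - 274 \left(10^{2} + 2 \left(-9\right)\right)\right) = \left(- \frac{25}{4}\right) \left(- \frac{1}{61}\right) - \left(17169 + \left(100 - 18\right)^{2} - 274 \left(100 - 18\right)\right) = \frac{25}{244} - \left(17169 + 82^{2} - 22468\right) = \frac{25}{244} - \left(17169 + 6724 - 22468\right) = \frac{25}{244} - 1425 = - \frac{347675}{244}$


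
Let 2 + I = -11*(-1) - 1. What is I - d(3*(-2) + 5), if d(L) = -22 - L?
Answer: 29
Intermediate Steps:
I = 8 (I = -2 + (-11*(-1) - 1) = -2 + (11 - 1) = -2 + 10 = 8)
I - d(3*(-2) + 5) = 8 - (-22 - (3*(-2) + 5)) = 8 - (-22 - (-6 + 5)) = 8 - (-22 - 1*(-1)) = 8 - (-22 + 1) = 8 - 1*(-21) = 8 + 21 = 29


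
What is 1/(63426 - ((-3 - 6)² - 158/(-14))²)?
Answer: 49/2690558 ≈ 1.8212e-5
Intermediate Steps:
1/(63426 - ((-3 - 6)² - 158/(-14))²) = 1/(63426 - ((-9)² - 158*(-1/14))²) = 1/(63426 - (81 + 79/7)²) = 1/(63426 - (646/7)²) = 1/(63426 - 1*417316/49) = 1/(63426 - 417316/49) = 1/(2690558/49) = 49/2690558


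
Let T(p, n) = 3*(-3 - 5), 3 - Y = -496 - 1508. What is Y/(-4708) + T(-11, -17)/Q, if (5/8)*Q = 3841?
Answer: -7779507/18083428 ≈ -0.43020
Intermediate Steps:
Q = 30728/5 (Q = (8/5)*3841 = 30728/5 ≈ 6145.6)
Y = 2007 (Y = 3 - (-496 - 1508) = 3 - 1*(-2004) = 3 + 2004 = 2007)
T(p, n) = -24 (T(p, n) = 3*(-8) = -24)
Y/(-4708) + T(-11, -17)/Q = 2007/(-4708) - 24/30728/5 = 2007*(-1/4708) - 24*5/30728 = -2007/4708 - 15/3841 = -7779507/18083428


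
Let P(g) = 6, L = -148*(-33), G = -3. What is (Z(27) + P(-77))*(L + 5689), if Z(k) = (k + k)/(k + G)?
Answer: 348909/4 ≈ 87227.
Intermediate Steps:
L = 4884
Z(k) = 2*k/(-3 + k) (Z(k) = (k + k)/(k - 3) = (2*k)/(-3 + k) = 2*k/(-3 + k))
(Z(27) + P(-77))*(L + 5689) = (2*27/(-3 + 27) + 6)*(4884 + 5689) = (2*27/24 + 6)*10573 = (2*27*(1/24) + 6)*10573 = (9/4 + 6)*10573 = (33/4)*10573 = 348909/4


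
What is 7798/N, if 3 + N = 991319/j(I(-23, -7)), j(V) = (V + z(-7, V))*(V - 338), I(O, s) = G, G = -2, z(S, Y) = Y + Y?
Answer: 15907920/985199 ≈ 16.147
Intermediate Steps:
z(S, Y) = 2*Y
I(O, s) = -2
j(V) = 3*V*(-338 + V) (j(V) = (V + 2*V)*(V - 338) = (3*V)*(-338 + V) = 3*V*(-338 + V))
N = 985199/2040 (N = -3 + 991319/((3*(-2)*(-338 - 2))) = -3 + 991319/((3*(-2)*(-340))) = -3 + 991319/2040 = 985199/2040 ≈ 482.94)
7798/N = 7798/(985199/2040) = 7798*(2040/985199) = 15907920/985199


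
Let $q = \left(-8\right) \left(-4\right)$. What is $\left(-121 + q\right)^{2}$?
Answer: $7921$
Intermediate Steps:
$q = 32$
$\left(-121 + q\right)^{2} = \left(-121 + 32\right)^{2} = \left(-89\right)^{2} = 7921$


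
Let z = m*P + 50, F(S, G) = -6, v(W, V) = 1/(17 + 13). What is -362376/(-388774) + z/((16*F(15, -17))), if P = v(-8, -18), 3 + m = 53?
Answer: 22052159/55983456 ≈ 0.39390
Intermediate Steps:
m = 50 (m = -3 + 53 = 50)
v(W, V) = 1/30
P = 1/30 ≈ 0.033333
z = 155/3 (z = 50*(1/30) + 50 = 5/3 + 50 = 155/3 ≈ 51.667)
-362376/(-388774) + z/((16*F(15, -17))) = -362376/(-388774) + 155/(3*((16*(-6)))) = -362376*(-1/388774) + (155/3)/(-96) = 181188/194387 + (155/3)*(-1/96) = 181188/194387 - 155/288 = 22052159/55983456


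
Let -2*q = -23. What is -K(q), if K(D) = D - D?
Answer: 0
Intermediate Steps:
q = 23/2 (q = -½*(-23) = 23/2 ≈ 11.500)
K(D) = 0
-K(q) = -1*0 = 0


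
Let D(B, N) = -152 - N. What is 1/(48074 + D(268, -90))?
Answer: 1/48012 ≈ 2.0828e-5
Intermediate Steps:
1/(48074 + D(268, -90)) = 1/(48074 + (-152 - 1*(-90))) = 1/(48074 + (-152 + 90)) = 1/(48074 - 62) = 1/48012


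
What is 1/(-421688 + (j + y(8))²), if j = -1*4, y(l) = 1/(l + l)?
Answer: -256/107948159 ≈ -2.3715e-6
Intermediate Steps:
y(l) = 1/(2*l)
j = -4
1/(-421688 + (j + y(8))²) = 1/(-421688 + (-4 + (½)/8)²) = 1/(-421688 + (-4 + (½)*(⅛))²) = 1/(-421688 + (-4 + 1/16)²) = 1/(-421688 + (-63/16)²) = 1/(-421688 + 3969/256) = 1/(-107948159/256) = -256/107948159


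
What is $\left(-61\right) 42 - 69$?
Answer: $-2631$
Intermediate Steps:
$\left(-61\right) 42 - 69 = -2562 - 69 = -2631$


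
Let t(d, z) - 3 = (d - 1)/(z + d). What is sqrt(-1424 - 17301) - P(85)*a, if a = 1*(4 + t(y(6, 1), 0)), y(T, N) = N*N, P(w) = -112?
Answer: 784 + 5*I*sqrt(749) ≈ 784.0 + 136.84*I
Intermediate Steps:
y(T, N) = N**2
t(d, z) = 3 + (-1 + d)/(d + z) (t(d, z) = 3 + (d - 1)/(z + d) = 3 + (-1 + d)/(d + z))
a = 7 (a = 1*(4 + (-1 + 3*0 + 4*1**2)/(1**2 + 0)) = 1*(4 + (-1 + 0 + 4*1)/(1 + 0)) = 1*(4 + (-1 + 0 + 4)/1) = 1*(4 + 1*3) = 1*(4 + 3) = 1*7 = 7)
sqrt(-1424 - 17301) - P(85)*a = sqrt(-1424 - 17301) - (-112)*7 = sqrt(-18725) - 1*(-784) = 5*I*sqrt(749) + 784 = 784 + 5*I*sqrt(749)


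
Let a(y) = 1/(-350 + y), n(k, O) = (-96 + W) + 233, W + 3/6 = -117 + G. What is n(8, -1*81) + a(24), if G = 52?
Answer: 11654/163 ≈ 71.497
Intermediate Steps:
W = -131/2 (W = -1/2 + (-117 + 52) = -1/2 - 65 = -131/2 ≈ -65.500)
n(k, O) = 143/2 (n(k, O) = (-96 - 131/2) + 233 = -323/2 + 233 = 143/2)
n(8, -1*81) + a(24) = 143/2 + 1/(-350 + 24) = 143/2 + 1/(-326) = 143/2 - 1/326 = 11654/163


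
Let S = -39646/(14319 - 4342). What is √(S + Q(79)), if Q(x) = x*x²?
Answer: √49076967329489/9977 ≈ 702.16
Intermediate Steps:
S = -39646/9977 ≈ -3.9737
Q(x) = x³
√(S + Q(79)) = √(-39646/9977 + 79³) = √(-39646/9977 + 493039) = √(4919010457/9977) = √49076967329489/9977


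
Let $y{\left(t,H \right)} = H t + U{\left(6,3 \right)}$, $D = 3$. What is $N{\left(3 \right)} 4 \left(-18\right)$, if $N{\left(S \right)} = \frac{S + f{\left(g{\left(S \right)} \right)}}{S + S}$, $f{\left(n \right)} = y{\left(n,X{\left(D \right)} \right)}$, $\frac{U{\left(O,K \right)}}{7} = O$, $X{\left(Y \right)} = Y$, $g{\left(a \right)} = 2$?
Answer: $-612$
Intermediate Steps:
$U{\left(O,K \right)} = 7 O$
$y{\left(t,H \right)} = 42 + H t$ ($y{\left(t,H \right)} = H t + 7 \cdot 6 = H t + 42 = 42 + H t$)
$f{\left(n \right)} = 42 + 3 n$
$N{\left(S \right)} = \frac{48 + S}{2 S}$ ($N{\left(S \right)} = \frac{S + \left(42 + 3 \cdot 2\right)}{S + S} = \frac{S + \left(42 + 6\right)}{2 S} = \left(S + 48\right) \frac{1}{2 S} = \left(48 + S\right) \frac{1}{2 S} = \frac{48 + S}{2 S}$)
$N{\left(3 \right)} 4 \left(-18\right) = \frac{48 + 3}{2 \cdot 3} \cdot 4 \left(-18\right) = \frac{1}{2} \cdot \frac{1}{3} \cdot 51 \cdot 4 \left(-18\right) = \frac{17}{2} \cdot 4 \left(-18\right) = 34 \left(-18\right) = -612$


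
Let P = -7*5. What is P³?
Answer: -42875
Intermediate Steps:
P = -35
P³ = (-35)³ = -42875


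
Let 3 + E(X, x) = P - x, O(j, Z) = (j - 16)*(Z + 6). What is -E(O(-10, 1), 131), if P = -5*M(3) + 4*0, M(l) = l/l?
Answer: 139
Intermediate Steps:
M(l) = 1
O(j, Z) = (-16 + j)*(6 + Z)
P = -5 (P = -5*1 + 4*0 = -5 + 0 = -5)
E(X, x) = -8 - x (E(X, x) = -3 + (-5 - x) = -8 - x)
-E(O(-10, 1), 131) = -(-8 - 1*131) = -(-8 - 131) = -1*(-139) = 139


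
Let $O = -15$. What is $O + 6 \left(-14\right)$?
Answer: $-99$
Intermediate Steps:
$O + 6 \left(-14\right) = -15 + 6 \left(-14\right) = -15 - 84 = -99$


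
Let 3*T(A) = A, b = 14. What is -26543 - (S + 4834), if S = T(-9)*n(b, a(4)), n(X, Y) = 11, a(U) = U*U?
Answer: -31344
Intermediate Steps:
a(U) = U²
T(A) = A/3
S = -33 (S = ((⅓)*(-9))*11 = -3*11 = -33)
-26543 - (S + 4834) = -26543 - (-33 + 4834) = -26543 - 1*4801 = -26543 - 4801 = -31344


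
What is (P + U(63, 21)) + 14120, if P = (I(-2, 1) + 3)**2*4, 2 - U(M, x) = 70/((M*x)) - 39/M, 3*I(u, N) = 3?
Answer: 2681261/189 ≈ 14187.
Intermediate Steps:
I(u, N) = 1 (I(u, N) = (1/3)*3 = 1)
U(M, x) = 2 + 39/M - 70/(M*x) (U(M, x) = 2 - (70/((M*x)) - 39/M) = 2 - (70*(1/(M*x)) - 39/M) = 2 - (70/(M*x) - 39/M) = 2 - (-39/M + 70/(M*x)) = 2 + (39/M - 70/(M*x)) = 2 + 39/M - 70/(M*x))
P = 64 (P = (1 + 3)**2*4 = 4**2*4 = 16*4 = 64)
(P + U(63, 21)) + 14120 = (64 + (2 + 39/63 - 70/(63*21))) + 14120 = (64 + (2 + 39*(1/63) - 70*1/63*1/21)) + 14120 = (64 + (2 + 13/21 - 10/189)) + 14120 = (64 + 485/189) + 14120 = 12581/189 + 14120 = 2681261/189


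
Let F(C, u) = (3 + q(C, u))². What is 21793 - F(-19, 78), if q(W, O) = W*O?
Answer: -2165648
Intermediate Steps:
q(W, O) = O*W
F(C, u) = (3 + C*u)² (F(C, u) = (3 + u*C)² = (3 + C*u)²)
21793 - F(-19, 78) = 21793 - (3 - 19*78)² = 21793 - (3 - 1482)² = 21793 - 1*(-1479)² = 21793 - 1*2187441 = 21793 - 2187441 = -2165648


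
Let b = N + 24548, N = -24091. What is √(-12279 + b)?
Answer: I*√11822 ≈ 108.73*I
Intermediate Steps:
b = 457 (b = -24091 + 24548 = 457)
√(-12279 + b) = √(-12279 + 457) = √(-11822) = I*√11822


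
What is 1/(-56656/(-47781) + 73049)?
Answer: 47781/3490410925 ≈ 1.3689e-5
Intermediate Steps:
1/(-56656/(-47781) + 73049) = 1/(-56656*(-1/47781) + 73049) = 1/(56656/47781 + 73049) = 1/(3490410925/47781) = 47781/3490410925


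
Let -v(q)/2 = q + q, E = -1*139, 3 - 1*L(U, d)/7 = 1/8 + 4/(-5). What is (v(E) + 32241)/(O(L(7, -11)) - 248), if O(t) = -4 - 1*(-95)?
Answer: -32797/157 ≈ -208.90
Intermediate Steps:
L(U, d) = 1029/40 (L(U, d) = 21 - 7*(1/8 + 4/(-5)) = 21 - 7*(1*(1/8) + 4*(-1/5)) = 21 - 7*(1/8 - 4/5) = 21 - 7*(-27/40) = 21 + 189/40 = 1029/40)
O(t) = 91 (O(t) = -4 + 95 = 91)
E = -139
v(q) = -4*q (v(q) = -2*(q + q) = -4*q)
(v(E) + 32241)/(O(L(7, -11)) - 248) = (-4*(-139) + 32241)/(91 - 248) = (556 + 32241)/(-157) = 32797*(-1/157) = -32797/157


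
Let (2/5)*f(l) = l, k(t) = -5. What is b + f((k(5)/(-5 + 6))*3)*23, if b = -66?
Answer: -1857/2 ≈ -928.50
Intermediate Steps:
f(l) = 5*l/2
b + f((k(5)/(-5 + 6))*3)*23 = -66 + (5*((-5/(-5 + 6))*3)/2)*23 = -66 + (5*((-5/1)*3)/2)*23 = -66 + (5*((1*(-5))*3)/2)*23 = -66 + (5*(-5*3)/2)*23 = -66 + ((5/2)*(-15))*23 = -66 - 75/2*23 = -66 - 1725/2 = -1857/2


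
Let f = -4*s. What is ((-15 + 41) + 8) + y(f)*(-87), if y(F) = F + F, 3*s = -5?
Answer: -1126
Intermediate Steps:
s = -5/3 (s = (1/3)*(-5) = -5/3 ≈ -1.6667)
f = 20/3 (f = -4*(-5/3) = 20/3 ≈ 6.6667)
y(F) = 2*F
((-15 + 41) + 8) + y(f)*(-87) = ((-15 + 41) + 8) + (2*(20/3))*(-87) = (26 + 8) + (40/3)*(-87) = 34 - 1160 = -1126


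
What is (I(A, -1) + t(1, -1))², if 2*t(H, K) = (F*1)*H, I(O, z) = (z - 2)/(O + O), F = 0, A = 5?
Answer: 9/100 ≈ 0.090000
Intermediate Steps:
I(O, z) = (-2 + z)/(2*O) (I(O, z) = (-2 + z)/((2*O)) = (-2 + z)*(1/(2*O)) = (-2 + z)/(2*O))
t(H, K) = 0 (t(H, K) = ((0*1)*H)/2 = (0*H)/2 = (½)*0 = 0)
(I(A, -1) + t(1, -1))² = ((½)*(-2 - 1)/5 + 0)² = ((½)*(⅕)*(-3) + 0)² = (-3/10 + 0)² = (-3/10)² = 9/100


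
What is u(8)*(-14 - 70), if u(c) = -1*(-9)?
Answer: -756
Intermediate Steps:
u(c) = 9
u(8)*(-14 - 70) = 9*(-14 - 70) = 9*(-84) = -756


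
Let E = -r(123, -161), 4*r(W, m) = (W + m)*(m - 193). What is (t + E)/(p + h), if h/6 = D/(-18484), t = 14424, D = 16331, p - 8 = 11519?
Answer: 102225762/106483541 ≈ 0.96001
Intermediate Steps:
p = 11527 (p = 8 + 11519 = 11527)
r(W, m) = (-193 + m)*(W + m)/4 (r(W, m) = ((W + m)*(m - 193))/4 = ((W + m)*(-193 + m))/4 = ((-193 + m)*(W + m))/4 = (-193 + m)*(W + m)/4)
h = -48993/9242 (h = 6*(16331/(-18484)) = 6*(16331*(-1/18484)) = 6*(-16331/18484) = -48993/9242 ≈ -5.3011)
E = -3363 (E = -(-193/4*123 - 193/4*(-161) + (1/4)*(-161)**2 + (1/4)*123*(-161)) = -(-23739/4 + 31073/4 + (1/4)*25921 - 19803/4) = -(-23739/4 + 31073/4 + 25921/4 - 19803/4) = -1*3363 = -3363)
(t + E)/(p + h) = (14424 - 3363)/(11527 - 48993/9242) = 11061/(106483541/9242) = 11061*(9242/106483541) = 102225762/106483541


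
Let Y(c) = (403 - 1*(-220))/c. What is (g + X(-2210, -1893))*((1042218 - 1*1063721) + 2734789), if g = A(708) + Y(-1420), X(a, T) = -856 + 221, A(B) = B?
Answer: 139784424791/710 ≈ 1.9688e+8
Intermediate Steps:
Y(c) = 623/c (Y(c) = (403 + 220)/c = 623/c)
X(a, T) = -635
g = 1004737/1420 (g = 708 + 623/(-1420) = 708 + 623*(-1/1420) = 708 - 623/1420 = 1004737/1420 ≈ 707.56)
(g + X(-2210, -1893))*((1042218 - 1*1063721) + 2734789) = (1004737/1420 - 635)*((1042218 - 1*1063721) + 2734789) = 103037*((1042218 - 1063721) + 2734789)/1420 = 103037*(-21503 + 2734789)/1420 = (103037/1420)*2713286 = 139784424791/710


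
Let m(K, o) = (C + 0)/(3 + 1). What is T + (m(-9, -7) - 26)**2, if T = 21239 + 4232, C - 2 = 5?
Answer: 416945/16 ≈ 26059.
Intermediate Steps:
C = 7 (C = 2 + 5 = 7)
m(K, o) = 7/4 (m(K, o) = (7 + 0)/(3 + 1) = 7/4)
T = 25471
T + (m(-9, -7) - 26)**2 = 25471 + (7/4 - 26)**2 = 25471 + (-97/4)**2 = 25471 + 9409/16 = 416945/16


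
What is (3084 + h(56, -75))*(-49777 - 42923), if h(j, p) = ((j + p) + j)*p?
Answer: -28644300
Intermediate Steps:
h(j, p) = p*(p + 2*j) (h(j, p) = (p + 2*j)*p = p*(p + 2*j))
(3084 + h(56, -75))*(-49777 - 42923) = (3084 - 75*(-75 + 2*56))*(-49777 - 42923) = (3084 - 75*(-75 + 112))*(-92700) = (3084 - 75*37)*(-92700) = (3084 - 2775)*(-92700) = 309*(-92700) = -28644300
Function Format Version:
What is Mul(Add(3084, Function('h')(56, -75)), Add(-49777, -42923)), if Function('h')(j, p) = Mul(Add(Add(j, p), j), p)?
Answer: -28644300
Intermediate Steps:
Function('h')(j, p) = Mul(p, Add(p, Mul(2, j))) (Function('h')(j, p) = Mul(Add(p, Mul(2, j)), p) = Mul(p, Add(p, Mul(2, j))))
Mul(Add(3084, Function('h')(56, -75)), Add(-49777, -42923)) = Mul(Add(3084, Mul(-75, Add(-75, Mul(2, 56)))), Add(-49777, -42923)) = Mul(Add(3084, Mul(-75, Add(-75, 112))), -92700) = Mul(Add(3084, Mul(-75, 37)), -92700) = Mul(Add(3084, -2775), -92700) = Mul(309, -92700) = -28644300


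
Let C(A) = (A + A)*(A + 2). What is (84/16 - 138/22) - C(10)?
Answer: -10605/44 ≈ -241.02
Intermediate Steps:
C(A) = 2*A*(2 + A) (C(A) = (2*A)*(2 + A) = 2*A*(2 + A))
(84/16 - 138/22) - C(10) = (84/16 - 138/22) - 2*10*(2 + 10) = (84*(1/16) - 138*1/22) - 2*10*12 = (21/4 - 69/11) - 1*240 = -45/44 - 240 = -10605/44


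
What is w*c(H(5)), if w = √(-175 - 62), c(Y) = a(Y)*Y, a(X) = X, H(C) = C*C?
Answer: 625*I*√237 ≈ 9621.8*I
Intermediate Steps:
H(C) = C²
c(Y) = Y² (c(Y) = Y*Y = Y²)
w = I*√237 (w = √(-237) = I*√237 ≈ 15.395*I)
w*c(H(5)) = (I*√237)*(5²)² = (I*√237)*25² = (I*√237)*625 = 625*I*√237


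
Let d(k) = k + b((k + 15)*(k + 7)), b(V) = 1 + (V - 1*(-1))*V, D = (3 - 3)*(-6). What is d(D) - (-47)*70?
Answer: 14421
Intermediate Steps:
D = 0 (D = 0*(-6) = 0)
b(V) = 1 + V*(1 + V) (b(V) = 1 + (V + 1)*V = 1 + (1 + V)*V = 1 + V*(1 + V))
d(k) = 1 + k + (7 + k)**2*(15 + k)**2 + (7 + k)*(15 + k) (d(k) = k + (1 + (k + 15)*(k + 7) + ((k + 15)*(k + 7))**2) = k + (1 + (15 + k)*(7 + k) + ((15 + k)*(7 + k))**2) = k + (1 + (7 + k)*(15 + k) + ((7 + k)*(15 + k))**2) = k + (1 + (7 + k)*(15 + k) + (7 + k)**2*(15 + k)**2) = k + (1 + (7 + k)**2*(15 + k)**2 + (7 + k)*(15 + k)) = 1 + k + (7 + k)**2*(15 + k)**2 + (7 + k)*(15 + k))
d(D) - (-47)*70 = (106 + 0**2 + (105 + 0**2 + 22*0)**2 + 23*0) - (-47)*70 = (106 + 0 + (105 + 0 + 0)**2 + 0) - 1*(-3290) = (106 + 0 + 105**2 + 0) + 3290 = (106 + 0 + 11025 + 0) + 3290 = 11131 + 3290 = 14421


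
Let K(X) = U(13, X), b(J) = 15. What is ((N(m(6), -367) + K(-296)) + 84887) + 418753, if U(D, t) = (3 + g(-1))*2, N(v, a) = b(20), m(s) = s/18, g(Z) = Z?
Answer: 503659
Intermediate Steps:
m(s) = s/18 (m(s) = s*(1/18) = s/18)
N(v, a) = 15
U(D, t) = 4 (U(D, t) = (3 - 1)*2 = 2*2 = 4)
K(X) = 4
((N(m(6), -367) + K(-296)) + 84887) + 418753 = ((15 + 4) + 84887) + 418753 = (19 + 84887) + 418753 = 84906 + 418753 = 503659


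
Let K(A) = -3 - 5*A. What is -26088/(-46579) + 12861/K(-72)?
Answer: 202788645/5542901 ≈ 36.585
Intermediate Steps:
-26088/(-46579) + 12861/K(-72) = -26088/(-46579) + 12861/(-3 - 5*(-72)) = -26088*(-1/46579) + 12861/(-3 + 360) = 26088/46579 + 12861/357 = 26088/46579 + 12861*(1/357) = 26088/46579 + 4287/119 = 202788645/5542901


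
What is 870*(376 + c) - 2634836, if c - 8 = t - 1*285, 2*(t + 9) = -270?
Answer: -2673986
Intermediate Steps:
t = -144 (t = -9 + (½)*(-270) = -9 - 135 = -144)
c = -421 (c = 8 + (-144 - 1*285) = 8 + (-144 - 285) = 8 - 429 = -421)
870*(376 + c) - 2634836 = 870*(376 - 421) - 2634836 = 870*(-45) - 2634836 = -39150 - 2634836 = -2673986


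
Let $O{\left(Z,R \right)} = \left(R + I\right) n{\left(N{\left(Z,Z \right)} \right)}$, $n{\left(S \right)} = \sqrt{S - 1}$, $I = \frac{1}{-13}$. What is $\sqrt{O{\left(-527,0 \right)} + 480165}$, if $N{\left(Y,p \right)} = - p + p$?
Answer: $\frac{\sqrt{81147885 - 13 i}}{13} \approx 692.94 - 5.5505 \cdot 10^{-5} i$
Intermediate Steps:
$I = - \frac{1}{13} \approx -0.076923$
$N{\left(Y,p \right)} = 0$
$n{\left(S \right)} = \sqrt{-1 + S}$
$O{\left(Z,R \right)} = i \left(- \frac{1}{13} + R\right)$ ($O{\left(Z,R \right)} = \left(R - \frac{1}{13}\right) \sqrt{-1 + 0} = \left(- \frac{1}{13} + R\right) \sqrt{-1} = \left(- \frac{1}{13} + R\right) i = i \left(- \frac{1}{13} + R\right)$)
$\sqrt{O{\left(-527,0 \right)} + 480165} = \sqrt{i \left(- \frac{1}{13} + 0\right) + 480165} = \sqrt{i \left(- \frac{1}{13}\right) + 480165} = \sqrt{- \frac{i}{13} + 480165} = \sqrt{480165 - \frac{i}{13}}$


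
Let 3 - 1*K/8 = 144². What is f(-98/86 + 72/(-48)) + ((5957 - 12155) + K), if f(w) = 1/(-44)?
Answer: -7570729/44 ≈ -1.7206e+5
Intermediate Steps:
f(w) = -1/44
K = -165864 (K = 24 - 8*144² = 24 - 8*20736 = 24 - 165888 = -165864)
f(-98/86 + 72/(-48)) + ((5957 - 12155) + K) = -1/44 + ((5957 - 12155) - 165864) = -1/44 + (-6198 - 165864) = -1/44 - 172062 = -7570729/44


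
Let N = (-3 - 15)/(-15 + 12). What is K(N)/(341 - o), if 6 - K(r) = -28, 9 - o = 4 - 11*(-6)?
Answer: 17/201 ≈ 0.084577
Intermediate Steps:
o = -61 (o = 9 - (4 - 11*(-6)) = 9 - (4 + 66) = 9 - 1*70 = 9 - 70 = -61)
N = 6 (N = -18/(-3) = -18*(-1/3) = 6)
K(r) = 34 (K(r) = 6 - 1*(-28) = 6 + 28 = 34)
K(N)/(341 - o) = 34/(341 - 1*(-61)) = 34/(341 + 61) = 34/402 = 34*(1/402) = 17/201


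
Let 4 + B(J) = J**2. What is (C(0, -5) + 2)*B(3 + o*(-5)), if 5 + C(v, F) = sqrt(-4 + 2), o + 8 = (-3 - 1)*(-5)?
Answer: -9735 + 3245*I*sqrt(2) ≈ -9735.0 + 4589.1*I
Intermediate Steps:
o = 12 (o = -8 + (-3 - 1)*(-5) = -8 - 4*(-5) = -8 + 20 = 12)
C(v, F) = -5 + I*sqrt(2) (C(v, F) = -5 + sqrt(-4 + 2) = -5 + sqrt(-2) = -5 + I*sqrt(2))
B(J) = -4 + J**2
(C(0, -5) + 2)*B(3 + o*(-5)) = ((-5 + I*sqrt(2)) + 2)*(-4 + (3 + 12*(-5))**2) = (-3 + I*sqrt(2))*(-4 + (3 - 60)**2) = (-3 + I*sqrt(2))*(-4 + (-57)**2) = (-3 + I*sqrt(2))*(-4 + 3249) = (-3 + I*sqrt(2))*3245 = -9735 + 3245*I*sqrt(2)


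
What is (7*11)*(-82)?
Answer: -6314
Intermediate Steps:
(7*11)*(-82) = 77*(-82) = -6314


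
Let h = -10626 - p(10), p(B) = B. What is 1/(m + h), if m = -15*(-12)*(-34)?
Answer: -1/16756 ≈ -5.9680e-5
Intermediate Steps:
m = -6120 (m = 180*(-34) = -6120)
h = -10636 (h = -10626 - 1*10 = -10626 - 10 = -10636)
1/(m + h) = 1/(-6120 - 10636) = 1/(-16756) = -1/16756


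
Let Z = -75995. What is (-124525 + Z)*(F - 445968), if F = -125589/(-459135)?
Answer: 304135950385832/3401 ≈ 8.9425e+10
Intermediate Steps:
F = 41863/153045 (F = -125589*(-1/459135) = 41863/153045 ≈ 0.27353)
(-124525 + Z)*(F - 445968) = (-124525 - 75995)*(41863/153045 - 445968) = -200520*(-68253130697/153045) = 304135950385832/3401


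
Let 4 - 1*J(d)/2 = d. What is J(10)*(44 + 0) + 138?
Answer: -390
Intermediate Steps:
J(d) = 8 - 2*d
J(10)*(44 + 0) + 138 = (8 - 2*10)*(44 + 0) + 138 = (8 - 20)*44 + 138 = -12*44 + 138 = -528 + 138 = -390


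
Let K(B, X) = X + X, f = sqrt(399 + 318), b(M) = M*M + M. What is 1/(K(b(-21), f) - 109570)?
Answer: -54785/6002791016 - sqrt(717)/6002791016 ≈ -9.1311e-6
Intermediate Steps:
b(M) = M + M**2 (b(M) = M**2 + M = M + M**2)
f = sqrt(717) ≈ 26.777
K(B, X) = 2*X
1/(K(b(-21), f) - 109570) = 1/(2*sqrt(717) - 109570) = 1/(-109570 + 2*sqrt(717))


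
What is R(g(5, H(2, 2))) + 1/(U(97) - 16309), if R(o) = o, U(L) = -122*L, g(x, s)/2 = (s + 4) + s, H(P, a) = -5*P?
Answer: -900577/28143 ≈ -32.000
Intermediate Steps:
g(x, s) = 8 + 4*s (g(x, s) = 2*((s + 4) + s) = 2*((4 + s) + s) = 2*(4 + 2*s) = 8 + 4*s)
R(g(5, H(2, 2))) + 1/(U(97) - 16309) = (8 + 4*(-5*2)) + 1/(-122*97 - 16309) = (8 + 4*(-10)) + 1/(-11834 - 16309) = (8 - 40) + 1/(-28143) = -32 - 1/28143 = -900577/28143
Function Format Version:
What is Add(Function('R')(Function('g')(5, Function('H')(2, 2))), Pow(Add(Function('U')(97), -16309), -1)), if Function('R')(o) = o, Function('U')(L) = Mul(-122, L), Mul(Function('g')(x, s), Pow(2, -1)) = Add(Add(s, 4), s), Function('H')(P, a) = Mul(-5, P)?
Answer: Rational(-900577, 28143) ≈ -32.000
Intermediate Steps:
Function('g')(x, s) = Add(8, Mul(4, s)) (Function('g')(x, s) = Mul(2, Add(Add(s, 4), s)) = Mul(2, Add(Add(4, s), s)) = Mul(2, Add(4, Mul(2, s))) = Add(8, Mul(4, s)))
Add(Function('R')(Function('g')(5, Function('H')(2, 2))), Pow(Add(Function('U')(97), -16309), -1)) = Add(Add(8, Mul(4, Mul(-5, 2))), Pow(Add(Mul(-122, 97), -16309), -1)) = Add(Add(8, Mul(4, -10)), Pow(Add(-11834, -16309), -1)) = Add(Add(8, -40), Pow(-28143, -1)) = Add(-32, Rational(-1, 28143)) = Rational(-900577, 28143)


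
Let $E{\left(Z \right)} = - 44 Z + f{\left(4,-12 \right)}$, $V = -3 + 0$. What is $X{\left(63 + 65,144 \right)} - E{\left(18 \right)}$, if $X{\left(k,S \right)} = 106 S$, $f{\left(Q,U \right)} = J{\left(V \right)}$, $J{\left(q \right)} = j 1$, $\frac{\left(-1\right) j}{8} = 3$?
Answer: $16080$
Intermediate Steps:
$j = -24$ ($j = \left(-8\right) 3 = -24$)
$V = -3$
$J{\left(q \right)} = -24$ ($J{\left(q \right)} = \left(-24\right) 1 = -24$)
$f{\left(Q,U \right)} = -24$
$E{\left(Z \right)} = -24 - 44 Z$ ($E{\left(Z \right)} = - 44 Z - 24 = -24 - 44 Z$)
$X{\left(63 + 65,144 \right)} - E{\left(18 \right)} = 106 \cdot 144 - \left(-24 - 792\right) = 15264 - \left(-24 - 792\right) = 15264 - -816 = 15264 + 816 = 16080$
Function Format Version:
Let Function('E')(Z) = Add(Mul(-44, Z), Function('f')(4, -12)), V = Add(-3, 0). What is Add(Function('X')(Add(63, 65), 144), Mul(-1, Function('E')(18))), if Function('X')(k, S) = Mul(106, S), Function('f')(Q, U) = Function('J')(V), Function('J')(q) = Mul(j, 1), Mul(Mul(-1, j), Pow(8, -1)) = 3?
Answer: 16080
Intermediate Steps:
j = -24 (j = Mul(-8, 3) = -24)
V = -3
Function('J')(q) = -24 (Function('J')(q) = Mul(-24, 1) = -24)
Function('f')(Q, U) = -24
Function('E')(Z) = Add(-24, Mul(-44, Z)) (Function('E')(Z) = Add(Mul(-44, Z), -24) = Add(-24, Mul(-44, Z)))
Add(Function('X')(Add(63, 65), 144), Mul(-1, Function('E')(18))) = Add(Mul(106, 144), Mul(-1, Add(-24, Mul(-44, 18)))) = Add(15264, Mul(-1, Add(-24, -792))) = Add(15264, Mul(-1, -816)) = Add(15264, 816) = 16080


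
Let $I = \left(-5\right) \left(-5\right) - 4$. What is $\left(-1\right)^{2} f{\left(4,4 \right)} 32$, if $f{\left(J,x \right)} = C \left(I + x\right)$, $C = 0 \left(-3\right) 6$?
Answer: $0$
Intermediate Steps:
$I = 21$ ($I = 25 - 4 = 21$)
$C = 0$ ($C = 0 \cdot 6 = 0$)
$f{\left(J,x \right)} = 0$ ($f{\left(J,x \right)} = 0 \left(21 + x\right) = 0$)
$\left(-1\right)^{2} f{\left(4,4 \right)} 32 = \left(-1\right)^{2} \cdot 0 \cdot 32 = 1 \cdot 0 \cdot 32 = 0 \cdot 32 = 0$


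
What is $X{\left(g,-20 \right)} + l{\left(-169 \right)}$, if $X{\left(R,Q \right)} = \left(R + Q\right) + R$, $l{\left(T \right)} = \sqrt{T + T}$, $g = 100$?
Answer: $180 + 13 i \sqrt{2} \approx 180.0 + 18.385 i$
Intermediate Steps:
$l{\left(T \right)} = \sqrt{2} \sqrt{T}$ ($l{\left(T \right)} = \sqrt{2 T} = \sqrt{2} \sqrt{T}$)
$X{\left(R,Q \right)} = Q + 2 R$ ($X{\left(R,Q \right)} = \left(Q + R\right) + R = Q + 2 R$)
$X{\left(g,-20 \right)} + l{\left(-169 \right)} = \left(-20 + 2 \cdot 100\right) + \sqrt{2} \sqrt{-169} = \left(-20 + 200\right) + \sqrt{2} \cdot 13 i = 180 + 13 i \sqrt{2}$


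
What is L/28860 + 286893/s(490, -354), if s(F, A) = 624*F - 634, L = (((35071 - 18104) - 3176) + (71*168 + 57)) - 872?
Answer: 3969647471/2201484090 ≈ 1.8032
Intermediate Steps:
L = 24904 (L = ((16967 - 3176) + (11928 + 57)) - 872 = (13791 + 11985) - 872 = 25776 - 872 = 24904)
s(F, A) = -634 + 624*F
L/28860 + 286893/s(490, -354) = 24904/28860 + 286893/(-634 + 624*490) = 24904*(1/28860) + 286893/(-634 + 305760) = 6226/7215 + 286893/305126 = 3969647471/2201484090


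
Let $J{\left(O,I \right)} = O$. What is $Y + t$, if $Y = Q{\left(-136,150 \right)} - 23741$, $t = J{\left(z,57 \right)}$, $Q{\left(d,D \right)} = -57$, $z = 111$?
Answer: $-23687$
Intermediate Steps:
$t = 111$
$Y = -23798$ ($Y = -57 - 23741 = -23798$)
$Y + t = -23798 + 111 = -23687$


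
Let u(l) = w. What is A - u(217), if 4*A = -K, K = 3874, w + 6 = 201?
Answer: -2327/2 ≈ -1163.5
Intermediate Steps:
w = 195 (w = -6 + 201 = 195)
u(l) = 195
A = -1937/2 (A = (-1*3874)/4 = (¼)*(-3874) = -1937/2 ≈ -968.50)
A - u(217) = -1937/2 - 1*195 = -1937/2 - 195 = -2327/2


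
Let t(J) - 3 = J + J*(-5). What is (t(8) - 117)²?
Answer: 21316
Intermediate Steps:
t(J) = 3 - 4*J (t(J) = 3 + (J + J*(-5)) = 3 + (J - 5*J) = 3 - 4*J)
(t(8) - 117)² = ((3 - 4*8) - 117)² = ((3 - 32) - 117)² = (-29 - 117)² = (-146)² = 21316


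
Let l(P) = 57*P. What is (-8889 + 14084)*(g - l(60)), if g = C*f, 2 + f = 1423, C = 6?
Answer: 26525670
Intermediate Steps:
f = 1421 (f = -2 + 1423 = 1421)
g = 8526 (g = 6*1421 = 8526)
(-8889 + 14084)*(g - l(60)) = (-8889 + 14084)*(8526 - 57*60) = 5195*(8526 - 1*3420) = 5195*(8526 - 3420) = 5195*5106 = 26525670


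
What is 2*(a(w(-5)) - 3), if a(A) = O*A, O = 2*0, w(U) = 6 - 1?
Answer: -6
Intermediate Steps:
w(U) = 5
O = 0
a(A) = 0 (a(A) = 0*A = 0)
2*(a(w(-5)) - 3) = 2*(0 - 3) = 2*(-3) = -6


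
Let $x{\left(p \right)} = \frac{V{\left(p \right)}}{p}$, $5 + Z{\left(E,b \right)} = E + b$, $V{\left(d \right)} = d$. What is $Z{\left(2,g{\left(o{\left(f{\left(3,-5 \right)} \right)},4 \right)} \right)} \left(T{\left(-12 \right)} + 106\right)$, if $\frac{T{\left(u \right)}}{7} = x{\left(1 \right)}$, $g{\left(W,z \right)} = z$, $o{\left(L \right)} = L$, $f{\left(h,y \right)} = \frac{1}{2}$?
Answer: $113$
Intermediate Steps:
$f{\left(h,y \right)} = \frac{1}{2}$
$Z{\left(E,b \right)} = -5 + E + b$ ($Z{\left(E,b \right)} = -5 + \left(E + b\right) = -5 + E + b$)
$x{\left(p \right)} = 1$ ($x{\left(p \right)} = \frac{p}{p} = 1$)
$T{\left(u \right)} = 7$ ($T{\left(u \right)} = 7 \cdot 1 = 7$)
$Z{\left(2,g{\left(o{\left(f{\left(3,-5 \right)} \right)},4 \right)} \right)} \left(T{\left(-12 \right)} + 106\right) = \left(-5 + 2 + 4\right) \left(7 + 106\right) = 1 \cdot 113 = 113$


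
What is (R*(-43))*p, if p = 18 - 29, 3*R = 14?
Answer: 6622/3 ≈ 2207.3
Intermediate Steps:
R = 14/3 (R = (⅓)*14 = 14/3 ≈ 4.6667)
p = -11
(R*(-43))*p = ((14/3)*(-43))*(-11) = -602/3*(-11) = 6622/3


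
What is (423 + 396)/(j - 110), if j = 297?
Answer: 819/187 ≈ 4.3797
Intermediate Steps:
(423 + 396)/(j - 110) = (423 + 396)/(297 - 110) = 819/187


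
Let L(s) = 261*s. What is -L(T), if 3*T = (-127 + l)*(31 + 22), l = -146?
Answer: 1258803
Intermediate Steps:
T = -4823 (T = ((-127 - 146)*(31 + 22))/3 = (-273*53)/3 = (1/3)*(-14469) = -4823)
-L(T) = -261*(-4823) = -1*(-1258803) = 1258803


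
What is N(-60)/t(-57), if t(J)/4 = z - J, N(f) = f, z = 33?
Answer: -⅙ ≈ -0.16667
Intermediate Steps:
t(J) = 132 - 4*J (t(J) = 4*(33 - J) = 132 - 4*J)
N(-60)/t(-57) = -60/(132 - 4*(-57)) = -60/(132 + 228) = -60/360 = -60*1/360 = -⅙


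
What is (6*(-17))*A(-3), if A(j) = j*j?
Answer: -918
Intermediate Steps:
A(j) = j²
(6*(-17))*A(-3) = (6*(-17))*(-3)² = -102*9 = -918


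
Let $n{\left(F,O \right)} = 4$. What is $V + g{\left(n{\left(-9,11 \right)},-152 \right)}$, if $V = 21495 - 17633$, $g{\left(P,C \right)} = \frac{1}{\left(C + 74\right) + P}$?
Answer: $\frac{285787}{74} \approx 3862.0$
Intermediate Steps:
$g{\left(P,C \right)} = \frac{1}{74 + C + P}$ ($g{\left(P,C \right)} = \frac{1}{\left(74 + C\right) + P} = \frac{1}{74 + C + P}$)
$V = 3862$ ($V = 21495 - 17633 = 3862$)
$V + g{\left(n{\left(-9,11 \right)},-152 \right)} = 3862 + \frac{1}{74 - 152 + 4} = 3862 + \frac{1}{-74} = 3862 - \frac{1}{74} = \frac{285787}{74}$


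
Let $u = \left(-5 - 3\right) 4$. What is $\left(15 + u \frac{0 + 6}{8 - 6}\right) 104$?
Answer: $-8424$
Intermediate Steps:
$u = -32$ ($u = \left(-8\right) 4 = -32$)
$\left(15 + u \frac{0 + 6}{8 - 6}\right) 104 = \left(15 - 32 \frac{0 + 6}{8 - 6}\right) 104 = \left(15 - 32 \cdot \frac{6}{2}\right) 104 = \left(15 - 32 \cdot 6 \cdot \frac{1}{2}\right) 104 = \left(15 - 96\right) 104 = \left(-81\right) 104 = -8424$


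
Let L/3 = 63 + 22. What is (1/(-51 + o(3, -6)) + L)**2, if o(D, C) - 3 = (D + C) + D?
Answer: 149793121/2304 ≈ 65014.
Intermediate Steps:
o(D, C) = 3 + C + 2*D (o(D, C) = 3 + ((D + C) + D) = 3 + ((C + D) + D) = 3 + (C + 2*D) = 3 + C + 2*D)
L = 255 (L = 3*(63 + 22) = 3*85 = 255)
(1/(-51 + o(3, -6)) + L)**2 = (1/(-51 + (3 - 6 + 2*3)) + 255)**2 = (1/(-51 + (3 - 6 + 6)) + 255)**2 = (1/(-51 + 3) + 255)**2 = (1/(-48) + 255)**2 = (-1/48 + 255)**2 = (12239/48)**2 = 149793121/2304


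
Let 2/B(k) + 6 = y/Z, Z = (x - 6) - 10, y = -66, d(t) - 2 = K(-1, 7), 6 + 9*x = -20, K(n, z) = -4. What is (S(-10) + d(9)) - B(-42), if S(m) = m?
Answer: -2386/213 ≈ -11.202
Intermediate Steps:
x = -26/9 (x = -2/3 + (1/9)*(-20) = -2/3 - 20/9 = -26/9 ≈ -2.8889)
d(t) = -2 (d(t) = 2 - 4 = -2)
Z = -170/9 (Z = (-26/9 - 6) - 10 = -80/9 - 10 = -170/9 ≈ -18.889)
B(k) = -170/213 (B(k) = 2/(-6 - 66/(-170/9)) = 2/(-6 - 66*(-9/170)) = 2/(-6 + 297/85) = 2/(-213/85) = 2*(-85/213) = -170/213)
(S(-10) + d(9)) - B(-42) = (-10 - 2) - 1*(-170/213) = -12 + 170/213 = -2386/213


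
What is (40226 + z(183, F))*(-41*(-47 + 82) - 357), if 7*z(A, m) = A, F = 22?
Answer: -72131840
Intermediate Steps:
z(A, m) = A/7
(40226 + z(183, F))*(-41*(-47 + 82) - 357) = (40226 + (1/7)*183)*(-41*(-47 + 82) - 357) = (40226 + 183/7)*(-41*35 - 357) = 281765*(-1435 - 357)/7 = (281765/7)*(-1792) = -72131840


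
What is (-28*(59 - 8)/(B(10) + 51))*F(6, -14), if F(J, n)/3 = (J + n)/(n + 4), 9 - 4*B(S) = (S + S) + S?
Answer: -22848/305 ≈ -74.911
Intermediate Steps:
B(S) = 9/4 - 3*S/4 (B(S) = 9/4 - ((S + S) + S)/4 = 9/4 - (2*S + S)/4 = 9/4 - 3*S/4)
F(J, n) = 3*(J + n)/(4 + n) (F(J, n) = 3*((J + n)/(n + 4)) = 3*((J + n)/(4 + n)) = 3*(J + n)/(4 + n))
(-28*(59 - 8)/(B(10) + 51))*F(6, -14) = (-28*(59 - 8)/((9/4 - ¾*10) + 51))*(3*(6 - 14)/(4 - 14)) = (-1428/((9/4 - 15/2) + 51))*(3*(-8)/(-10)) = (-1428/(-21/4 + 51))*(3*(-⅒)*(-8)) = -1428/183/4*(12/5) = -1428*4/183*(12/5) = -28*68/61*(12/5) = -1904/61*12/5 = -22848/305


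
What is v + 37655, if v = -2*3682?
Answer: 30291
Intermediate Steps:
v = -7364
v + 37655 = -7364 + 37655 = 30291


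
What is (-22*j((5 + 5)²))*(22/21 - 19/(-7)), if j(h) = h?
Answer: -173800/21 ≈ -8276.2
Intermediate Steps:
(-22*j((5 + 5)²))*(22/21 - 19/(-7)) = (-22*(5 + 5)²)*(22/21 - 19/(-7)) = (-22*10²)*(22*(1/21) - 19*(-⅐)) = (-22*100)*(22/21 + 19/7) = -2200*79/21 = -173800/21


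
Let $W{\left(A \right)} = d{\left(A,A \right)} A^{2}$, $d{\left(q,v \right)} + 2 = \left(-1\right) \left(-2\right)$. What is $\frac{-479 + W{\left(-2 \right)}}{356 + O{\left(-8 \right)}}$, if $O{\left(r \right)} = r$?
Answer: $- \frac{479}{348} \approx -1.3764$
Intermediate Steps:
$d{\left(q,v \right)} = 0$ ($d{\left(q,v \right)} = -2 - -2 = -2 + 2 = 0$)
$W{\left(A \right)} = 0$ ($W{\left(A \right)} = 0 A^{2} = 0$)
$\frac{-479 + W{\left(-2 \right)}}{356 + O{\left(-8 \right)}} = \frac{-479 + 0}{356 - 8} = - \frac{479}{348}$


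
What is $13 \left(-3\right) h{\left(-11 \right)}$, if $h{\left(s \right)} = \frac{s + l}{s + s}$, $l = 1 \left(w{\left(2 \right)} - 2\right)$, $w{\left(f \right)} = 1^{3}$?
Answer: $- \frac{234}{11} \approx -21.273$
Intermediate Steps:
$w{\left(f \right)} = 1$
$l = -1$ ($l = 1 \left(1 - 2\right) = 1 \left(-1\right) = -1$)
$h{\left(s \right)} = \frac{-1 + s}{2 s}$ ($h{\left(s \right)} = \frac{s - 1}{s + s} = \frac{-1 + s}{2 s}$)
$13 \left(-3\right) h{\left(-11 \right)} = 13 \left(-3\right) \frac{-1 - 11}{2 \left(-11\right)} = - 39 \cdot \frac{1}{2} \left(- \frac{1}{11}\right) \left(-12\right) = \left(-39\right) \frac{6}{11} = - \frac{234}{11}$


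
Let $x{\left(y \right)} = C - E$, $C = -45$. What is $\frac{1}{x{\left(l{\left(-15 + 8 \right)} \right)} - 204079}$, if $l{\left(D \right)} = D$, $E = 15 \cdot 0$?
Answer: $- \frac{1}{204124} \approx -4.899 \cdot 10^{-6}$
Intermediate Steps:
$E = 0$
$x{\left(y \right)} = -45$ ($x{\left(y \right)} = -45 - 0 = -45 + 0 = -45$)
$\frac{1}{x{\left(l{\left(-15 + 8 \right)} \right)} - 204079} = \frac{1}{-45 - 204079} = \frac{1}{-204124} = - \frac{1}{204124}$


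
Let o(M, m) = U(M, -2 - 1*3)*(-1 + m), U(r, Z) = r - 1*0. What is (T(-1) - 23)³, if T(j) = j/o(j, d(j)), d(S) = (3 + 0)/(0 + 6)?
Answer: -15625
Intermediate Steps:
U(r, Z) = r (U(r, Z) = r + 0 = r)
d(S) = ½ (d(S) = 3/6 = 3*(⅙) = ½)
o(M, m) = M*(-1 + m)
T(j) = -2 (T(j) = j/((j*(-1 + ½))) = j/((j*(-½))) = j/((-j/2)) = j*(-2/j) = -2)
(T(-1) - 23)³ = (-2 - 23)³ = (-25)³ = -15625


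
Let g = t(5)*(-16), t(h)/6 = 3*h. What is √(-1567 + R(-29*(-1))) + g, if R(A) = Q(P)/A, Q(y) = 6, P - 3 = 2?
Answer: -1440 + I*√1317673/29 ≈ -1440.0 + 39.583*I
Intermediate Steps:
P = 5 (P = 3 + 2 = 5)
t(h) = 18*h (t(h) = 6*(3*h) = 18*h)
g = -1440 (g = (18*5)*(-16) = 90*(-16) = -1440)
R(A) = 6/A
√(-1567 + R(-29*(-1))) + g = √(-1567 + 6/((-29*(-1)))) - 1440 = √(-1567 + 6/29) - 1440 = √(-45437/29) - 1440 = I*√1317673/29 - 1440 = -1440 + I*√1317673/29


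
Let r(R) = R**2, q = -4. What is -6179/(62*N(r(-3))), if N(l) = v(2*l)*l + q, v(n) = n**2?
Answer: -6179/180544 ≈ -0.034224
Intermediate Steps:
N(l) = -4 + 4*l**3 (N(l) = (2*l)**2*l - 4 = (4*l**2)*l - 4 = 4*l**3 - 4 = -4 + 4*l**3)
-6179/(62*N(r(-3))) = -6179/(62*(-4 + 4*((-3)**2)**3)) = -6179/(62*(-4 + 4*9**3)) = -6179/(62*(-4 + 4*729)) = -6179/(62*(-4 + 2916)) = -6179/(62*2912) = -6179*1/180544 = -6179/180544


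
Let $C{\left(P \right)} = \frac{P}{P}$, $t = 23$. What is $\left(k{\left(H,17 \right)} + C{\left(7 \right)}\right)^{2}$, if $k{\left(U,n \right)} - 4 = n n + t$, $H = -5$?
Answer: $100489$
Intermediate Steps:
$C{\left(P \right)} = 1$
$k{\left(U,n \right)} = 27 + n^{2}$ ($k{\left(U,n \right)} = 4 + \left(n n + 23\right) = 4 + \left(n^{2} + 23\right) = 4 + \left(23 + n^{2}\right) = 27 + n^{2}$)
$\left(k{\left(H,17 \right)} + C{\left(7 \right)}\right)^{2} = \left(\left(27 + 17^{2}\right) + 1\right)^{2} = \left(\left(27 + 289\right) + 1\right)^{2} = \left(316 + 1\right)^{2} = 317^{2} = 100489$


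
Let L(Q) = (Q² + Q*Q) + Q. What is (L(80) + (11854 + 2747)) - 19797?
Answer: 7684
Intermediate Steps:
L(Q) = Q + 2*Q² (L(Q) = (Q² + Q²) + Q = 2*Q² + Q = Q + 2*Q²)
(L(80) + (11854 + 2747)) - 19797 = (80*(1 + 2*80) + (11854 + 2747)) - 19797 = (80*(1 + 160) + 14601) - 19797 = (80*161 + 14601) - 19797 = (12880 + 14601) - 19797 = 27481 - 19797 = 7684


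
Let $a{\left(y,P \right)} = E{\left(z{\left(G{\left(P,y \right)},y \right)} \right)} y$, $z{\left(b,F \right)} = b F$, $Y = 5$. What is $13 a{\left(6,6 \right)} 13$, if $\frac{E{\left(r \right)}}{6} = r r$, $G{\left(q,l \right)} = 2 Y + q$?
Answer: $56070144$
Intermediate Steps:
$G{\left(q,l \right)} = 10 + q$ ($G{\left(q,l \right)} = 2 \cdot 5 + q = 10 + q$)
$z{\left(b,F \right)} = F b$
$E{\left(r \right)} = 6 r^{2}$ ($E{\left(r \right)} = 6 r r = 6 r^{2}$)
$a{\left(y,P \right)} = 6 y^{3} \left(10 + P\right)^{2}$ ($a{\left(y,P \right)} = 6 \left(y \left(10 + P\right)\right)^{2} y = 6 y^{2} \left(10 + P\right)^{2} y = 6 y^{3} \left(10 + P\right)^{2}$)
$13 a{\left(6,6 \right)} 13 = 13 \cdot 6 \cdot 6^{3} \left(10 + 6\right)^{2} \cdot 13 = 13 \cdot 6 \cdot 216 \cdot 16^{2} \cdot 13 = 13 \cdot 6 \cdot 216 \cdot 256 \cdot 13 = 13 \cdot 331776 \cdot 13 = 4313088 \cdot 13 = 56070144$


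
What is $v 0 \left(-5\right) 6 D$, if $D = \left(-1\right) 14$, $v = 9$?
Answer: $0$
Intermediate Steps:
$D = -14$
$v 0 \left(-5\right) 6 D = 9 \cdot 0 \left(-5\right) 6 \left(-14\right) = 9 \cdot 0 \cdot 6 \left(-14\right) = 9 \cdot 0 \left(-14\right) = 0 \left(-14\right) = 0$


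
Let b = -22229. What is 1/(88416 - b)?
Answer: 1/110645 ≈ 9.0379e-6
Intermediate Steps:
1/(88416 - b) = 1/(88416 - 1*(-22229)) = 1/(88416 + 22229) = 1/110645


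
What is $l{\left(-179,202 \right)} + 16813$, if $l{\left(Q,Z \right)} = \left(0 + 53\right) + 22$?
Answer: $16888$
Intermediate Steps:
$l{\left(Q,Z \right)} = 75$ ($l{\left(Q,Z \right)} = 53 + 22 = 75$)
$l{\left(-179,202 \right)} + 16813 = 75 + 16813 = 16888$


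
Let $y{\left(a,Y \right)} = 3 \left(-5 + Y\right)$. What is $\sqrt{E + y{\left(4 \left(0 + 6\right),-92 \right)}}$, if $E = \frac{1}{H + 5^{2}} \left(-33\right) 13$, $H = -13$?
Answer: $\frac{i \sqrt{1307}}{2} \approx 18.076 i$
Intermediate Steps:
$y{\left(a,Y \right)} = -15 + 3 Y$
$E = - \frac{143}{4}$ ($E = \frac{1}{-13 + 5^{2}} \left(-33\right) 13 = \frac{1}{-13 + 25} \left(-33\right) 13 = \frac{1}{12} \left(-33\right) 13 = \left(- \frac{11}{4}\right) 13 = - \frac{143}{4} \approx -35.75$)
$\sqrt{E + y{\left(4 \left(0 + 6\right),-92 \right)}} = \sqrt{- \frac{143}{4} + \left(-15 + 3 \left(-92\right)\right)} = \sqrt{- \frac{143}{4} - 291} = \sqrt{- \frac{1307}{4}} = \frac{i \sqrt{1307}}{2}$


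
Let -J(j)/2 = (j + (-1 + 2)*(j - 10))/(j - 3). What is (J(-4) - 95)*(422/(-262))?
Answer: 147911/917 ≈ 161.30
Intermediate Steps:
J(j) = -2*(-10 + 2*j)/(-3 + j) (J(j) = -2*(j + (-1 + 2)*(j - 10))/(j - 3) = -2*(j + 1*(-10 + j))/(-3 + j) = -2*(j + (-10 + j))/(-3 + j) = -2*(-10 + 2*j)/(-3 + j))
(J(-4) - 95)*(422/(-262)) = (4*(5 - 1*(-4))/(-3 - 4) - 95)*(422/(-262)) = (4*(5 + 4)/(-7) - 95)*(422*(-1/262)) = (4*(-⅐)*9 - 95)*(-211/131) = (-36/7 - 95)*(-211/131) = -701/7*(-211/131) = 147911/917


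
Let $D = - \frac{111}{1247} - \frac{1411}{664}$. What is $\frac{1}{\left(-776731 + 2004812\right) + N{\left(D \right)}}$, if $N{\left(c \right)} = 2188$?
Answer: $\frac{1}{1230269} \approx 8.1283 \cdot 10^{-7}$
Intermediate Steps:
$D = - \frac{22087}{9976}$ ($D = \left(-111\right) \frac{1}{1247} - \frac{17}{8} = - \frac{111}{1247} - \frac{17}{8} = - \frac{22087}{9976} \approx -2.214$)
$\frac{1}{\left(-776731 + 2004812\right) + N{\left(D \right)}} = \frac{1}{\left(-776731 + 2004812\right) + 2188} = \frac{1}{1228081 + 2188} = \frac{1}{1230269}$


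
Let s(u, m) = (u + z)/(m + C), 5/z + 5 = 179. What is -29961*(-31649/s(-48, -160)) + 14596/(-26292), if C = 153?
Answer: 7591493347406543/54864831 ≈ 1.3837e+8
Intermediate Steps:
z = 5/174 (z = 5/(-5 + 179) = 5/174 ≈ 0.028736)
s(u, m) = (5/174 + u)/(153 + m) (s(u, m) = (u + 5/174)/(m + 153) = (5/174 + u)/(153 + m))
-29961*(-31649/s(-48, -160)) + 14596/(-26292) = -29961*(-31649*(153 - 160)/(5/174 - 48)) + 14596/(-26292) = -29961/((-8347/174/(-7))*(-1/31649)) + 14596*(-1/26292) = -29961/(-⅐*(-8347/174)*(-1/31649)) - 3649/6573 = -29961/((8347/1218)*(-1/31649)) - 3649/6573 = -29961/(-8347/38548482) - 3649/6573 = -29961*(-38548482/8347) - 3649/6573 = 1154951069202/8347 - 3649/6573 = 7591493347406543/54864831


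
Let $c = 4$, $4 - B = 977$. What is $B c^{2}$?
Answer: $-15568$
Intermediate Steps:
$B = -973$ ($B = 4 - 977 = -973$)
$B c^{2} = - 973 \cdot 4^{2} = \left(-973\right) 16 = -15568$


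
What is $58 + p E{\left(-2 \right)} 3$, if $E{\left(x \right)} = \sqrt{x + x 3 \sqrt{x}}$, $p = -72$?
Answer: $58 - 216 \sqrt{-2 - 6 i \sqrt{2}} \approx -337.87 + 500.02 i$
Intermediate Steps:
$E{\left(x \right)} = \sqrt{x + 3 x^{\frac{3}{2}}}$
$58 + p E{\left(-2 \right)} 3 = 58 - 72 \sqrt{-2 + 3 \left(-2\right)^{\frac{3}{2}}} \cdot 3 = 58 - 72 \sqrt{-2 + 3 \left(- 2 i \sqrt{2}\right)} 3 = 58 - 72 \sqrt{-2 - 6 i \sqrt{2}} \cdot 3 = 58 - 72 \cdot 3 \sqrt{-2 - 6 i \sqrt{2}} = 58 - 216 \sqrt{-2 - 6 i \sqrt{2}}$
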